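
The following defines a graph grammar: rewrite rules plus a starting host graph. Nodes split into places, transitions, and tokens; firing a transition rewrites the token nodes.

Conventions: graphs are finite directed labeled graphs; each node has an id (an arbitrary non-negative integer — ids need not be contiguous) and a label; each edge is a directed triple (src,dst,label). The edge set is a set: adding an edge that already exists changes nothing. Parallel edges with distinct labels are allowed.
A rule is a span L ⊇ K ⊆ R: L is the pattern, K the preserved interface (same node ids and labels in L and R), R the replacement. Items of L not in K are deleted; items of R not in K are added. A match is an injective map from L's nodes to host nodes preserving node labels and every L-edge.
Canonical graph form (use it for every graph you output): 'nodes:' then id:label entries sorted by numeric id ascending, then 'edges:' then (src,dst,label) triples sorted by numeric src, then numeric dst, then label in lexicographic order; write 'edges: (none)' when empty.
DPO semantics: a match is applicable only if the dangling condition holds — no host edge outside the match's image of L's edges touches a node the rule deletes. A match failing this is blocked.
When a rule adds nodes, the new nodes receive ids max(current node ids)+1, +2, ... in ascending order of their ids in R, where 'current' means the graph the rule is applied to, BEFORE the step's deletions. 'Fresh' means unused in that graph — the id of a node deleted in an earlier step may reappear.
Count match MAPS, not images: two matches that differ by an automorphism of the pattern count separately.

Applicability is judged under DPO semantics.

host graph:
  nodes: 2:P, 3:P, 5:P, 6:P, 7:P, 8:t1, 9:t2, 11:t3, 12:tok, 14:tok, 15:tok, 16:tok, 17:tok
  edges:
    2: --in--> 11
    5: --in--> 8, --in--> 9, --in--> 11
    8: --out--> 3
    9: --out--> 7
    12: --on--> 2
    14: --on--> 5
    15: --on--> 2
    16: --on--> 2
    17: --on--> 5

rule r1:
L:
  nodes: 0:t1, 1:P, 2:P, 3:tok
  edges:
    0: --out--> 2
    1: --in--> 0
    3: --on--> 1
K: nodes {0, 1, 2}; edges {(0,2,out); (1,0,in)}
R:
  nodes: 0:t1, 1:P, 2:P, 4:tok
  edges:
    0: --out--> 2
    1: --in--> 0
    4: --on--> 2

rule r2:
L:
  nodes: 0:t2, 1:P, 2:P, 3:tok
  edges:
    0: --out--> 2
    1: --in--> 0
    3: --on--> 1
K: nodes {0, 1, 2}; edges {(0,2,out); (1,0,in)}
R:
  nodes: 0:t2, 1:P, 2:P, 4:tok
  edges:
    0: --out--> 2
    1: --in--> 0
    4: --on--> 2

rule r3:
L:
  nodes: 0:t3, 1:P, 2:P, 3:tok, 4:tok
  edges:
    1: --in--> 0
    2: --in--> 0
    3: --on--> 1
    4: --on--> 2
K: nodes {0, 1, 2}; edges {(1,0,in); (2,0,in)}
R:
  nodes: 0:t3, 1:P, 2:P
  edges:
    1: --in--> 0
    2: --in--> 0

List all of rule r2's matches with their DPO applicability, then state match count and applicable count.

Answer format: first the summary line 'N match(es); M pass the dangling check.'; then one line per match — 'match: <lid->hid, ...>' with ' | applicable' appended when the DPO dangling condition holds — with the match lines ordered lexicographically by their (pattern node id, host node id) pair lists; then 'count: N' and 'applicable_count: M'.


2 match(es); 2 pass the dangling check.
match: 0->9, 1->5, 2->7, 3->14 | applicable
match: 0->9, 1->5, 2->7, 3->17 | applicable
count: 2
applicable_count: 2


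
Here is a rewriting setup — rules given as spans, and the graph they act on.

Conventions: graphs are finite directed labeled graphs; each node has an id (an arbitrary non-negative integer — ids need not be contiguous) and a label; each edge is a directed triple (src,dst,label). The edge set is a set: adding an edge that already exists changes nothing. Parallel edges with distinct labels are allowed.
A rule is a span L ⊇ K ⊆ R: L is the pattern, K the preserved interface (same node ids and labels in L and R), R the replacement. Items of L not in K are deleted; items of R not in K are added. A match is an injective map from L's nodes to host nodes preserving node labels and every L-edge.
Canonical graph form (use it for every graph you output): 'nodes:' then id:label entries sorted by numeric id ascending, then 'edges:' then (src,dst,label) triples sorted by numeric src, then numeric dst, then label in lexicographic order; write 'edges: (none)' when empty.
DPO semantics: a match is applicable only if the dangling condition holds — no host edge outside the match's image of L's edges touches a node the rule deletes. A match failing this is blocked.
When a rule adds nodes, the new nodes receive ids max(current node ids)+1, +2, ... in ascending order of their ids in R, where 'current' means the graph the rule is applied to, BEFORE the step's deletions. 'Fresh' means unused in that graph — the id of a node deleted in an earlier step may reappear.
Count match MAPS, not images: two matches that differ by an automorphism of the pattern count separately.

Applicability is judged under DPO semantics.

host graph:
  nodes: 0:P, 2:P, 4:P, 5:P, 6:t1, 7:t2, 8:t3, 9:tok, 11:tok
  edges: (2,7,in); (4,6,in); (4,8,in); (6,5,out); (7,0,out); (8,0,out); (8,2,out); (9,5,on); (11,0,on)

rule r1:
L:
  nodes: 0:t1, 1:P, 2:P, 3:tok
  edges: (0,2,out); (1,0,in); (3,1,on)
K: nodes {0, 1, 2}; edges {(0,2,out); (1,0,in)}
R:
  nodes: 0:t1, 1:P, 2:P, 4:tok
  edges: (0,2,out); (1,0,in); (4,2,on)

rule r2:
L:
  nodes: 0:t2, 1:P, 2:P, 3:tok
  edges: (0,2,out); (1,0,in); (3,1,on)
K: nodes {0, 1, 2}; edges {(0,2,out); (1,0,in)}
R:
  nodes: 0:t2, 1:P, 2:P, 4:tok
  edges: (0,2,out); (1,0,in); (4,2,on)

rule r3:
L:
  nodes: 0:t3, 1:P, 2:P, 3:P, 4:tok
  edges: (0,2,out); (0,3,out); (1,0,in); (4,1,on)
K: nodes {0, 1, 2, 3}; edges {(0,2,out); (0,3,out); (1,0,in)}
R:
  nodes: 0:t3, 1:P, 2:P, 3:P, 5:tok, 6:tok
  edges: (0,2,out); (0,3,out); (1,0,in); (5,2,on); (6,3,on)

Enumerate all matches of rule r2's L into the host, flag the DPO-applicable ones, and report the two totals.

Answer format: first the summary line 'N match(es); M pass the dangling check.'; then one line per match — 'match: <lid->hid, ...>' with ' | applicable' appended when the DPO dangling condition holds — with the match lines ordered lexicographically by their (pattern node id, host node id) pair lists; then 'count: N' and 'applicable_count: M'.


0 match(es); 0 pass the dangling check.
count: 0
applicable_count: 0


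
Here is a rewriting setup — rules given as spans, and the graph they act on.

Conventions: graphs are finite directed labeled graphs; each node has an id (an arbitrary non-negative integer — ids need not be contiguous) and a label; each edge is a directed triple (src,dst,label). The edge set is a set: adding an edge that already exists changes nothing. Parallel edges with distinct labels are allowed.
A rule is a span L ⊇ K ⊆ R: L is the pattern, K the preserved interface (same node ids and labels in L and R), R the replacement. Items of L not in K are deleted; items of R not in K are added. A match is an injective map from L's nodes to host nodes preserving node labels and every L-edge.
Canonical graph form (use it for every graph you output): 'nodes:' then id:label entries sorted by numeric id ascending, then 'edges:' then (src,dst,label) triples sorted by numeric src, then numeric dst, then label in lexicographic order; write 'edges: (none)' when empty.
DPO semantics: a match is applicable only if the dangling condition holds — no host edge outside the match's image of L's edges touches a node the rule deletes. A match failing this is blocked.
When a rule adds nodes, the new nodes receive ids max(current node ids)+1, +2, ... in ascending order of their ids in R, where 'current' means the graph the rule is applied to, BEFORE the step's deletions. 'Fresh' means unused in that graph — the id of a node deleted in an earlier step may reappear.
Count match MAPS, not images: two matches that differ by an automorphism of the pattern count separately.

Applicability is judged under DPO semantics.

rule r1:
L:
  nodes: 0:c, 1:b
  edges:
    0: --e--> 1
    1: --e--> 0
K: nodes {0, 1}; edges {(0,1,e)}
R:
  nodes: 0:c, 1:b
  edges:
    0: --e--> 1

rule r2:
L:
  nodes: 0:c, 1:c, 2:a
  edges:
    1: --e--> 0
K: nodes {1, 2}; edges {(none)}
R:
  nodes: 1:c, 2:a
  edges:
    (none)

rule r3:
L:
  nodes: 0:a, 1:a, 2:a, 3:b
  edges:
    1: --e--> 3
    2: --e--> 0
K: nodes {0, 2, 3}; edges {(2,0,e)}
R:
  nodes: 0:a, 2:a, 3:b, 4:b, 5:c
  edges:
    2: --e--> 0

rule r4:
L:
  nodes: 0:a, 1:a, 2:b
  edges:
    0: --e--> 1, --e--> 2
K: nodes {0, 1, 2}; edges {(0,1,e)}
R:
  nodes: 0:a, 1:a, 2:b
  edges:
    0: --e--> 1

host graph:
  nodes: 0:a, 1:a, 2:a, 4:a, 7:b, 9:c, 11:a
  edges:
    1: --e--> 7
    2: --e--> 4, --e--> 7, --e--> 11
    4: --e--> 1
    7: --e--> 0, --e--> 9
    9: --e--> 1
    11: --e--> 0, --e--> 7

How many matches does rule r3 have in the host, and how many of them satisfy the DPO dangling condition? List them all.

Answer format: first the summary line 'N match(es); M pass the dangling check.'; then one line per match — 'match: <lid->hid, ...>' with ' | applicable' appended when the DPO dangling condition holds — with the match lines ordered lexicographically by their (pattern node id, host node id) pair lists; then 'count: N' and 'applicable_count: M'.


7 match(es); 0 pass the dangling check.
match: 0->0, 1->1, 2->11, 3->7
match: 0->0, 1->2, 2->11, 3->7
match: 0->1, 1->2, 2->4, 3->7
match: 0->1, 1->11, 2->4, 3->7
match: 0->4, 1->1, 2->2, 3->7
match: 0->4, 1->11, 2->2, 3->7
match: 0->11, 1->1, 2->2, 3->7
count: 7
applicable_count: 0


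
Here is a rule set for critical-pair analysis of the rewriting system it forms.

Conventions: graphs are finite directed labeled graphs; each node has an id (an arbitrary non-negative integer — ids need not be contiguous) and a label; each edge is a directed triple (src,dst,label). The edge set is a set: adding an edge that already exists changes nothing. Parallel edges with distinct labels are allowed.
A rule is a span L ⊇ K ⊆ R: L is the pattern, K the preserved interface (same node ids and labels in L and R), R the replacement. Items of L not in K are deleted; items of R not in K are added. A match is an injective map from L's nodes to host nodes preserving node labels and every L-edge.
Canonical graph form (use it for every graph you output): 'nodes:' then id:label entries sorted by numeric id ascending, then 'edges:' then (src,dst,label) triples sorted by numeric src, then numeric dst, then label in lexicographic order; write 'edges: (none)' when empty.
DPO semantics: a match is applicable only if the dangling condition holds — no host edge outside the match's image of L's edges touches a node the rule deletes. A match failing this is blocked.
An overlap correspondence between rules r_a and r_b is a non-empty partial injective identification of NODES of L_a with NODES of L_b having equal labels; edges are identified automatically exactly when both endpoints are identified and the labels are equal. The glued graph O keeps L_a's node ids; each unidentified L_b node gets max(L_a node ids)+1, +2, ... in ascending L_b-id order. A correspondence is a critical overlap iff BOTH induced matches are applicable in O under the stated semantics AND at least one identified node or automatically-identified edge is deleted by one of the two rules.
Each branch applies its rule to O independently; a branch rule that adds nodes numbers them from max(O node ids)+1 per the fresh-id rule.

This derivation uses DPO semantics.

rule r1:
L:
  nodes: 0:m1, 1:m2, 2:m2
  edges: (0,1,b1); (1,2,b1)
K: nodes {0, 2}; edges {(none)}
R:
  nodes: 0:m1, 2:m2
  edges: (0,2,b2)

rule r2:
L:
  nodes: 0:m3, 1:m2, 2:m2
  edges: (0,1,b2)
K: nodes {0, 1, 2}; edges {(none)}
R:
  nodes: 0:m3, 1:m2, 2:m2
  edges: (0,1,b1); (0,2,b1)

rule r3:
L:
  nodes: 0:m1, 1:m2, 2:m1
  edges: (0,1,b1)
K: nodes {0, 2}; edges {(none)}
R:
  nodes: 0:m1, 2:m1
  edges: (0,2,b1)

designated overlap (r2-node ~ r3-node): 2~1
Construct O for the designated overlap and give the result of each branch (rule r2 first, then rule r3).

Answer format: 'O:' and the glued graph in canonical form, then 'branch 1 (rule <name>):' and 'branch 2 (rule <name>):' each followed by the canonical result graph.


O:
nodes: 0:m3, 1:m2, 2:m2, 3:m1, 4:m1
edges: (0,1,b2); (3,2,b1)
branch 1 (rule r2):
nodes: 0:m3, 1:m2, 2:m2, 3:m1, 4:m1
edges: (0,1,b1); (0,2,b1); (3,2,b1)
branch 2 (rule r3):
nodes: 0:m3, 1:m2, 3:m1, 4:m1
edges: (0,1,b2); (3,4,b1)


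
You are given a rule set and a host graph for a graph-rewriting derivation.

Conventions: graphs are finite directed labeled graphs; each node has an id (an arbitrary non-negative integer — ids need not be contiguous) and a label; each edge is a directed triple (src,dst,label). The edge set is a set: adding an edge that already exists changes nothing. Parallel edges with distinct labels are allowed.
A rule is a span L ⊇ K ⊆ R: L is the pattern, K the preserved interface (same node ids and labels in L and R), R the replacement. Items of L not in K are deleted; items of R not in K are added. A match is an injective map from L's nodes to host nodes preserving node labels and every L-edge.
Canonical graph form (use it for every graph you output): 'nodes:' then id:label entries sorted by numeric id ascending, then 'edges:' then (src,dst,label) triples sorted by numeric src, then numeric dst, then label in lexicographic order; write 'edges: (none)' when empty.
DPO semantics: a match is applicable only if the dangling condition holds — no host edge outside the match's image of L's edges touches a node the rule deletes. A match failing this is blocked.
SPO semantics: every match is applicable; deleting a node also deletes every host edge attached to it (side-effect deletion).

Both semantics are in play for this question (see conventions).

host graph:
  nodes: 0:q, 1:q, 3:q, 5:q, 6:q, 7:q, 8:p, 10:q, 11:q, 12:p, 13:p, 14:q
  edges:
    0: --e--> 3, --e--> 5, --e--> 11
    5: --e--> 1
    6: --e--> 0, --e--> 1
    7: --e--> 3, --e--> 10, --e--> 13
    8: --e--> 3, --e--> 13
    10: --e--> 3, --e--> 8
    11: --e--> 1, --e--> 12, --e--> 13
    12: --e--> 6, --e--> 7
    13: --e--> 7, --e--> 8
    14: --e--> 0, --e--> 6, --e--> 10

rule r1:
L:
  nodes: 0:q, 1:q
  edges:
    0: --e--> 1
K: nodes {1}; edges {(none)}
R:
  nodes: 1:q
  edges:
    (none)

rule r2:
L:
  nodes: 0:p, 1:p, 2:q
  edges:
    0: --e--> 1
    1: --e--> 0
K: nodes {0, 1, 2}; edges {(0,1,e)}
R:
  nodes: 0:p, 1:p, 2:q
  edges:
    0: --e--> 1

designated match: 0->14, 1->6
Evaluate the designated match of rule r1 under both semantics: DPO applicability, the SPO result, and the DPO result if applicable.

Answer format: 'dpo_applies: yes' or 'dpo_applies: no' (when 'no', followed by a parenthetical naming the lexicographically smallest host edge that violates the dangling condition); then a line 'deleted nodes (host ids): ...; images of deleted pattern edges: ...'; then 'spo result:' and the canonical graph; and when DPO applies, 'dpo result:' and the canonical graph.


dpo_applies: no
(the rule deletes node 14, which keeps host edge (14,0,e) outside the match image — the dangling condition fails, DPO blocks; SPO proceeds and side-deletes such edges)
deleted nodes (host ids): 14; images of deleted pattern edges: (14,6,e)
spo result:
nodes: 0:q, 1:q, 3:q, 5:q, 6:q, 7:q, 8:p, 10:q, 11:q, 12:p, 13:p
edges: (0,3,e); (0,5,e); (0,11,e); (5,1,e); (6,0,e); (6,1,e); (7,3,e); (7,10,e); (7,13,e); (8,3,e); (8,13,e); (10,3,e); (10,8,e); (11,1,e); (11,12,e); (11,13,e); (12,6,e); (12,7,e); (13,7,e); (13,8,e)


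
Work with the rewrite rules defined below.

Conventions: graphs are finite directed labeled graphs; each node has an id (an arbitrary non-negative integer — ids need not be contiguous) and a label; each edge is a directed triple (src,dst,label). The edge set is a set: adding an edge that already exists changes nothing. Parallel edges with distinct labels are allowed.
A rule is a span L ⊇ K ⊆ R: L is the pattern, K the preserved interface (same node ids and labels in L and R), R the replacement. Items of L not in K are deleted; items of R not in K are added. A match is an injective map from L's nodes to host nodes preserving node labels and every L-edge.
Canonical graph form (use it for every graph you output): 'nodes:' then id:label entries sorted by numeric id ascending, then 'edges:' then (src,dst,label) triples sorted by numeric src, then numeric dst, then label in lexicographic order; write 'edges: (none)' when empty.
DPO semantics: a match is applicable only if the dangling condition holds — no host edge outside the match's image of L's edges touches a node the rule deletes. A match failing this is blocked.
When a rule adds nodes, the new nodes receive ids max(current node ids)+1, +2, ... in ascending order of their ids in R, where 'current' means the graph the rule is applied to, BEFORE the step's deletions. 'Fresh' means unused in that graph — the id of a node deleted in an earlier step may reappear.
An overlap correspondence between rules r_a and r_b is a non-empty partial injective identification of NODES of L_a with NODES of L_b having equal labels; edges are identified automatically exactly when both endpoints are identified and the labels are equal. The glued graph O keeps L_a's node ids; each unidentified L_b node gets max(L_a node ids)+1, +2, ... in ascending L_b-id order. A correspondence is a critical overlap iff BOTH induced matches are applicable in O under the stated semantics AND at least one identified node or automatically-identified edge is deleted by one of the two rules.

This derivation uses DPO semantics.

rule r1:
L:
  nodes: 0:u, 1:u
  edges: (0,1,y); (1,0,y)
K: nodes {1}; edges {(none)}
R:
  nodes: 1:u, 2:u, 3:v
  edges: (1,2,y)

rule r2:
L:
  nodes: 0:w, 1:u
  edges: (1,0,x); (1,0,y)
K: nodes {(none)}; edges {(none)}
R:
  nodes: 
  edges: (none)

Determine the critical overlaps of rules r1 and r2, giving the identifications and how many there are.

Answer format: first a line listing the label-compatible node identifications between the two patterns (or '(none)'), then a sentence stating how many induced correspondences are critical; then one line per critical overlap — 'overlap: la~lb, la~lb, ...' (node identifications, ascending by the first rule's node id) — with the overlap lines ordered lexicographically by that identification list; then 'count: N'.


label-compatible node identifications between L(r1) and L(r2): 0~1, 1~1
0 of the induced correspondences are critical overlaps of r1 and r2.
count: 0


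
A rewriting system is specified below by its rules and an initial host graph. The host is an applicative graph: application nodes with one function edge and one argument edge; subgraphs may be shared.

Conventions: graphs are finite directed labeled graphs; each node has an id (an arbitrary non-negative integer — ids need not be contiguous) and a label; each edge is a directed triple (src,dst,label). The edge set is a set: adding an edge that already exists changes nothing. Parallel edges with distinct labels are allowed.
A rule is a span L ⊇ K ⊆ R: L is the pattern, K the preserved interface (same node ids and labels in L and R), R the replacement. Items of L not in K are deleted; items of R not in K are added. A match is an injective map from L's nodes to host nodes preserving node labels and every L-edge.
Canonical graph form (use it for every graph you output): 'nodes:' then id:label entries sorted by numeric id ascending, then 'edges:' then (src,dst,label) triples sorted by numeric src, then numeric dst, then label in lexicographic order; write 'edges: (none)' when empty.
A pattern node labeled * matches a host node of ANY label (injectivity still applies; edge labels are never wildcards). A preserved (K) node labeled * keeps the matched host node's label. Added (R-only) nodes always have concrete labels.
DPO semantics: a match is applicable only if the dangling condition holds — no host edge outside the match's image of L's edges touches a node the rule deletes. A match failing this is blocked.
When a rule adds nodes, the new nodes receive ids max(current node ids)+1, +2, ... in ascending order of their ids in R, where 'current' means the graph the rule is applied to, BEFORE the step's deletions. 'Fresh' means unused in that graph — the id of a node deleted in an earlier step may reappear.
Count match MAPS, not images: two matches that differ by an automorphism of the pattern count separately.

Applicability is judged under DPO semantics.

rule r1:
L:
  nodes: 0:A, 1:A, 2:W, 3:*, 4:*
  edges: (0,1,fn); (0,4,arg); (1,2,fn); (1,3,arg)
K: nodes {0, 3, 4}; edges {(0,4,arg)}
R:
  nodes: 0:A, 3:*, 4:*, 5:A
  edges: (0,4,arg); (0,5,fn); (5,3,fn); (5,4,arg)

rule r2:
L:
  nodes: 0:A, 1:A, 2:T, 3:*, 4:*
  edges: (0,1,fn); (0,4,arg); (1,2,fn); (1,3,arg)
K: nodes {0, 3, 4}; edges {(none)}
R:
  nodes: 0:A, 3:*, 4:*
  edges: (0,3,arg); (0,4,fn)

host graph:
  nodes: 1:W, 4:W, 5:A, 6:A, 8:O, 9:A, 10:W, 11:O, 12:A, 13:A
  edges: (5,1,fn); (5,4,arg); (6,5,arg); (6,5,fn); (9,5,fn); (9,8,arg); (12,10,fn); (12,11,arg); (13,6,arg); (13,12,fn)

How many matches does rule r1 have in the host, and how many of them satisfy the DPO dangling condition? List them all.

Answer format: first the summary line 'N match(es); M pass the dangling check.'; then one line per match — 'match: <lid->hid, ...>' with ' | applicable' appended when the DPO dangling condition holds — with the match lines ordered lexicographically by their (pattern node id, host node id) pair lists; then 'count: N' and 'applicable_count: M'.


2 match(es); 1 pass the dangling check.
match: 0->9, 1->5, 2->1, 3->4, 4->8
match: 0->13, 1->12, 2->10, 3->11, 4->6 | applicable
count: 2
applicable_count: 1


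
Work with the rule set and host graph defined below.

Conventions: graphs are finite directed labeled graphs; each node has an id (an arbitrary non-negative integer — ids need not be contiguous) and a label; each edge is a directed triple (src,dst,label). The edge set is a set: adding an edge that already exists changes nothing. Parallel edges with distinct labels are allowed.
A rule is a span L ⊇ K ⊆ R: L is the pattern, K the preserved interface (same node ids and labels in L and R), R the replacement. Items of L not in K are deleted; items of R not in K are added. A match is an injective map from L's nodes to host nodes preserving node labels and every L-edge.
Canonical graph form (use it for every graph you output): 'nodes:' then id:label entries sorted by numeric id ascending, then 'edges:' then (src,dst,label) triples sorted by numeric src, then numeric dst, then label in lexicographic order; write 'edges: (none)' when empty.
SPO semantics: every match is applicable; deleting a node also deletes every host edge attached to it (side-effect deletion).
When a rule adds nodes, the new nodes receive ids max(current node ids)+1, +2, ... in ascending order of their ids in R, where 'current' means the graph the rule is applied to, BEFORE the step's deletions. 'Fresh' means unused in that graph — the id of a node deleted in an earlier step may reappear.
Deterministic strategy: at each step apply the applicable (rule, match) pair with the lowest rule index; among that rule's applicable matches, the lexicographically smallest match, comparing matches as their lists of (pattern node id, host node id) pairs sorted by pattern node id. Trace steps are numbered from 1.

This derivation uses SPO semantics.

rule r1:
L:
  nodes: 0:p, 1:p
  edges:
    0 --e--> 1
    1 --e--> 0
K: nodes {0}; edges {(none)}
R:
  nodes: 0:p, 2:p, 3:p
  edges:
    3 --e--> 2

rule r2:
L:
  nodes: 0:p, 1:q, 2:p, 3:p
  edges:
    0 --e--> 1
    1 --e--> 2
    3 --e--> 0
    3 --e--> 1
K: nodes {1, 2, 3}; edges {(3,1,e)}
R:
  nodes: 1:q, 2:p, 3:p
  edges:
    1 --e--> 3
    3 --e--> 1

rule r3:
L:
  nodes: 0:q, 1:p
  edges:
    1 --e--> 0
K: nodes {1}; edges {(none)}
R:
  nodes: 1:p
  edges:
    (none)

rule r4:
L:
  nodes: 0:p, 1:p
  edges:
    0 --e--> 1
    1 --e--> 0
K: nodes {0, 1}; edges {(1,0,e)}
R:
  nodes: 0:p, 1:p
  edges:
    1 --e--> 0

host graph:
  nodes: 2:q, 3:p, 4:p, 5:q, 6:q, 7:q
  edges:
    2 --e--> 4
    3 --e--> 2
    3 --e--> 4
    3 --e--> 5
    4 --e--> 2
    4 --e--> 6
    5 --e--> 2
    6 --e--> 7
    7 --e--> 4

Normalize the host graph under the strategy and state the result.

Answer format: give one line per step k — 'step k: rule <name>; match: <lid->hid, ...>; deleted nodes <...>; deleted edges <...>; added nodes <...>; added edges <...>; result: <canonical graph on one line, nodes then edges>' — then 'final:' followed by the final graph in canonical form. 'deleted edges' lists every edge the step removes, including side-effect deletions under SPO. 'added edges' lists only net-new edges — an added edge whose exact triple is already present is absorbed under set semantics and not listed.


step 1: rule r3; match: 0->2, 1->3; deleted nodes 2; deleted edges (2,4,e); (3,2,e); (4,2,e); (5,2,e); added nodes (none); added edges (none); result: nodes: 3:p, 4:p, 5:q, 6:q, 7:q edges: (3,4,e); (3,5,e); (4,6,e); (6,7,e); (7,4,e)
step 2: rule r3; match: 0->5, 1->3; deleted nodes 5; deleted edges (3,5,e); added nodes (none); added edges (none); result: nodes: 3:p, 4:p, 6:q, 7:q edges: (3,4,e); (4,6,e); (6,7,e); (7,4,e)
step 3: rule r3; match: 0->6, 1->4; deleted nodes 6; deleted edges (4,6,e); (6,7,e); added nodes (none); added edges (none); result: nodes: 3:p, 4:p, 7:q edges: (3,4,e); (7,4,e)
final:
nodes: 3:p, 4:p, 7:q
edges: (3,4,e); (7,4,e)


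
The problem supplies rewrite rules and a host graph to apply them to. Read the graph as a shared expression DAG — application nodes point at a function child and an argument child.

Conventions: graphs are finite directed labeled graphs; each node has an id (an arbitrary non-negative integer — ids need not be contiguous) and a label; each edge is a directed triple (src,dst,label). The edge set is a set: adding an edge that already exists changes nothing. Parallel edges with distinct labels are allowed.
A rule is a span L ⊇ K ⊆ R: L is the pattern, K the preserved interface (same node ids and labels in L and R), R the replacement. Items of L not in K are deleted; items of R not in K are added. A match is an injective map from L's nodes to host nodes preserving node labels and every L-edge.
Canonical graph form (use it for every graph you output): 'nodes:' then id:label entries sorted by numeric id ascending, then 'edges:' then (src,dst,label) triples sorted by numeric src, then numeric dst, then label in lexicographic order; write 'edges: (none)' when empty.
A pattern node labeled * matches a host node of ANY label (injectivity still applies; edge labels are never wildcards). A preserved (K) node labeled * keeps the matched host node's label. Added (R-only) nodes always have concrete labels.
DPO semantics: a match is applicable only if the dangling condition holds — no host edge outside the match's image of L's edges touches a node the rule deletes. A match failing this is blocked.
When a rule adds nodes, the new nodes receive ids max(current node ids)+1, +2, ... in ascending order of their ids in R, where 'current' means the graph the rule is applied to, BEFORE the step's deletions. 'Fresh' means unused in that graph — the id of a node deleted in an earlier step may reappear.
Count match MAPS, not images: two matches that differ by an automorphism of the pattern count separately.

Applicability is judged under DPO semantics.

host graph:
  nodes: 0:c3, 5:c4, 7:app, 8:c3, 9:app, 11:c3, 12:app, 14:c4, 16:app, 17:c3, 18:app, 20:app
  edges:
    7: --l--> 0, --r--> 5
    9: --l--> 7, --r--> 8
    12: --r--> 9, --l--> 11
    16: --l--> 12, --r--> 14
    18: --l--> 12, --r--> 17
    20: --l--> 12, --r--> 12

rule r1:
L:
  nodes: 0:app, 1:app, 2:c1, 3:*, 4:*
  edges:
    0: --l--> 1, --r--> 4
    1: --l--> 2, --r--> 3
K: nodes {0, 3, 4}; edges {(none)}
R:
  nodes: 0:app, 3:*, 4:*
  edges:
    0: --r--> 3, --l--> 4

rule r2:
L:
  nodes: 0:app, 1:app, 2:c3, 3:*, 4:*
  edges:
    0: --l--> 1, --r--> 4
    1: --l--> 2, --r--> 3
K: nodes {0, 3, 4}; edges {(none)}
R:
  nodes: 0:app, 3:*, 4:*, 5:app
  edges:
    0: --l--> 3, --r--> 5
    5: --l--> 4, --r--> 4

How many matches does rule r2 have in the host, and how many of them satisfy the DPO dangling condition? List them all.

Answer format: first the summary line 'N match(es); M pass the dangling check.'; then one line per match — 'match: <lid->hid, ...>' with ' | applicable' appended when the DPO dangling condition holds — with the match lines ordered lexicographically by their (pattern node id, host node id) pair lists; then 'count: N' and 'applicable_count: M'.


3 match(es); 1 pass the dangling check.
match: 0->9, 1->7, 2->0, 3->5, 4->8 | applicable
match: 0->16, 1->12, 2->11, 3->9, 4->14
match: 0->18, 1->12, 2->11, 3->9, 4->17
count: 3
applicable_count: 1


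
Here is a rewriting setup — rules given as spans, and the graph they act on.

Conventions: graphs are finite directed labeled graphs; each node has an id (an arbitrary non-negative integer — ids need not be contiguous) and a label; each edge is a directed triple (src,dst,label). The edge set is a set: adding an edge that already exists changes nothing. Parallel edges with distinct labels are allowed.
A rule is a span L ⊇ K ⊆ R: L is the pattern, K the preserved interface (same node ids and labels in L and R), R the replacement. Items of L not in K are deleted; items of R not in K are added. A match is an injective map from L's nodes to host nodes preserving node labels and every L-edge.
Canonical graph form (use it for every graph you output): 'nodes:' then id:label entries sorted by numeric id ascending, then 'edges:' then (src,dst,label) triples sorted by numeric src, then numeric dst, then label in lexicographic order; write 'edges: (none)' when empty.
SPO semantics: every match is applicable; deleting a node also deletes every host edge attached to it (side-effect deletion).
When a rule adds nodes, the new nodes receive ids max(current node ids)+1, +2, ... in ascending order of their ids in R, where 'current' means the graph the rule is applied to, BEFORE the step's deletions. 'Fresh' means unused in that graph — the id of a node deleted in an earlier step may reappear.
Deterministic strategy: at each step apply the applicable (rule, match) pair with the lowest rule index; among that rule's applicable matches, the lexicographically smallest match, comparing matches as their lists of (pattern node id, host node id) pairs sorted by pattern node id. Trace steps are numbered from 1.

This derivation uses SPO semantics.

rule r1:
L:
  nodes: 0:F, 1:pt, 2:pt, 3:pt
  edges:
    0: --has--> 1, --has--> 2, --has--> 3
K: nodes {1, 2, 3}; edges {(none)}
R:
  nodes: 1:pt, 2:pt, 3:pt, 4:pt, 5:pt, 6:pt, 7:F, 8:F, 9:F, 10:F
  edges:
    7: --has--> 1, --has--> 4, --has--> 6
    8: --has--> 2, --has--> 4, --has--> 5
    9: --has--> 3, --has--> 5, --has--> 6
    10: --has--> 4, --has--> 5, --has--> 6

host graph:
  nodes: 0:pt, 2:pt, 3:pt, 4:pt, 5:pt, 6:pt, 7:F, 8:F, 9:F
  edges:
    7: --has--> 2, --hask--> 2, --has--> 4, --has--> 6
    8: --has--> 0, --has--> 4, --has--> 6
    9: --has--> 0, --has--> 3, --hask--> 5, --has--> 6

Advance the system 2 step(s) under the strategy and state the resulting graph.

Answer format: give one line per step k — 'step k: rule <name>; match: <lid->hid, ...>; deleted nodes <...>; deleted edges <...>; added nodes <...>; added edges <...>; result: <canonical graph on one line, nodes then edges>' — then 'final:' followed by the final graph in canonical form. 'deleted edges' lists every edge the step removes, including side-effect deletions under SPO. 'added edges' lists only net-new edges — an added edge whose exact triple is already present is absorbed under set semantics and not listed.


step 1: rule r1; match: 0->7, 1->2, 2->4, 3->6; deleted nodes 7; deleted edges (7,2,has); (7,2,hask); (7,4,has); (7,6,has); added nodes 10, 11, 12, 13, 14, 15, 16; added edges (13,2,has); (13,10,has); (13,12,has); (14,4,has); (14,10,has); (14,11,has); (15,6,has); (15,11,has); (15,12,has); (16,10,has); (16,11,has); (16,12,has); result: nodes: 0:pt, 2:pt, 3:pt, 4:pt, 5:pt, 6:pt, 8:F, 9:F, 10:pt, 11:pt, 12:pt, 13:F, 14:F, 15:F, 16:F edges: (8,0,has); (8,4,has); (8,6,has); (9,0,has); (9,3,has); (9,5,hask); (9,6,has); (13,2,has); (13,10,has); (13,12,has); (14,4,has); (14,10,has); (14,11,has); (15,6,has); (15,11,has); (15,12,has); (16,10,has); (16,11,has); (16,12,has)
step 2: rule r1; match: 0->8, 1->0, 2->4, 3->6; deleted nodes 8; deleted edges (8,0,has); (8,4,has); (8,6,has); added nodes 17, 18, 19, 20, 21, 22, 23; added edges (20,0,has); (20,17,has); (20,19,has); (21,4,has); (21,17,has); (21,18,has); (22,6,has); (22,18,has); (22,19,has); (23,17,has); (23,18,has); (23,19,has); result: nodes: 0:pt, 2:pt, 3:pt, 4:pt, 5:pt, 6:pt, 9:F, 10:pt, 11:pt, 12:pt, 13:F, 14:F, 15:F, 16:F, 17:pt, 18:pt, 19:pt, 20:F, 21:F, 22:F, 23:F edges: (9,0,has); (9,3,has); (9,5,hask); (9,6,has); (13,2,has); (13,10,has); (13,12,has); (14,4,has); (14,10,has); (14,11,has); (15,6,has); (15,11,has); (15,12,has); (16,10,has); (16,11,has); (16,12,has); (20,0,has); (20,17,has); (20,19,has); (21,4,has); (21,17,has); (21,18,has); (22,6,has); (22,18,has); (22,19,has); (23,17,has); (23,18,has); (23,19,has)
final:
nodes: 0:pt, 2:pt, 3:pt, 4:pt, 5:pt, 6:pt, 9:F, 10:pt, 11:pt, 12:pt, 13:F, 14:F, 15:F, 16:F, 17:pt, 18:pt, 19:pt, 20:F, 21:F, 22:F, 23:F
edges: (9,0,has); (9,3,has); (9,5,hask); (9,6,has); (13,2,has); (13,10,has); (13,12,has); (14,4,has); (14,10,has); (14,11,has); (15,6,has); (15,11,has); (15,12,has); (16,10,has); (16,11,has); (16,12,has); (20,0,has); (20,17,has); (20,19,has); (21,4,has); (21,17,has); (21,18,has); (22,6,has); (22,18,has); (22,19,has); (23,17,has); (23,18,has); (23,19,has)


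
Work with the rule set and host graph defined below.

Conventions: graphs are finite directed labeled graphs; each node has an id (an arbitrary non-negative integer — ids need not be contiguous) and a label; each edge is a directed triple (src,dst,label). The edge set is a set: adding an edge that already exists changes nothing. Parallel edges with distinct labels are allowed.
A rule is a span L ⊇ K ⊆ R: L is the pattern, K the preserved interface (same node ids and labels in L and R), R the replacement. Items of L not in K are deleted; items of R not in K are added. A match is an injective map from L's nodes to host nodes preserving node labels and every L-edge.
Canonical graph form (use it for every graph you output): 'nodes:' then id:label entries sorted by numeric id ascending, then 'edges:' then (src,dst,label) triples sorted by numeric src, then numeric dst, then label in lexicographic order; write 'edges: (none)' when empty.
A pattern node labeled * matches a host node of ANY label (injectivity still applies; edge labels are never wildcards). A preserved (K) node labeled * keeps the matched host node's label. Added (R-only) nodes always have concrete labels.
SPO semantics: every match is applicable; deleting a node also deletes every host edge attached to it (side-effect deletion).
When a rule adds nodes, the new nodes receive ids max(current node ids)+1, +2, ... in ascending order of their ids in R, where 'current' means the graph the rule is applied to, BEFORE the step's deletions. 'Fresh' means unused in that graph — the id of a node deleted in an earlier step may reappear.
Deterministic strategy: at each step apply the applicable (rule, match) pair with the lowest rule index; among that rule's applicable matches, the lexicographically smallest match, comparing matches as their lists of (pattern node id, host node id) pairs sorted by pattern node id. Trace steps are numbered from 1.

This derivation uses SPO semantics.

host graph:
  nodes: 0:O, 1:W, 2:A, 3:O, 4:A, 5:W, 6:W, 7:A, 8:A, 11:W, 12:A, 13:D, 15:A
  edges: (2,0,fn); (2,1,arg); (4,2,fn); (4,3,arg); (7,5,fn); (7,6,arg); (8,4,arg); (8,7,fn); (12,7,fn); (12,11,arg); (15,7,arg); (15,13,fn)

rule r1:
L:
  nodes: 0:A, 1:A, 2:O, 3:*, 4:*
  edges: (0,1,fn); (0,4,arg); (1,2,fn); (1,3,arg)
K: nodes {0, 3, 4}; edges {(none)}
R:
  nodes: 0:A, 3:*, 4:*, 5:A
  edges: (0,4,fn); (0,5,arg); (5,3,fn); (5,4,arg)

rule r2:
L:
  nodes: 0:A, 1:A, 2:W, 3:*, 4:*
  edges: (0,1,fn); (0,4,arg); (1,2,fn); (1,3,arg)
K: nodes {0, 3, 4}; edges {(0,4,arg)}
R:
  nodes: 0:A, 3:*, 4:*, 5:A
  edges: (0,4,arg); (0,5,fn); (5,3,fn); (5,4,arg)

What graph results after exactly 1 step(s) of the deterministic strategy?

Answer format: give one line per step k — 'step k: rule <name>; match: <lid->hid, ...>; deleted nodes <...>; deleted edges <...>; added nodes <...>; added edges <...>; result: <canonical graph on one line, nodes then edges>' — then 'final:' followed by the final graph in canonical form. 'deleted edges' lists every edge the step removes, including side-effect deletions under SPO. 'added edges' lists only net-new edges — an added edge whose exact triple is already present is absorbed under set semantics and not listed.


step 1: rule r1; match: 0->4, 1->2, 2->0, 3->1, 4->3; deleted nodes 0, 2; deleted edges (2,0,fn); (2,1,arg); (4,2,fn); (4,3,arg); added nodes 16; added edges (4,3,fn); (4,16,arg); (16,1,fn); (16,3,arg); result: nodes: 1:W, 3:O, 4:A, 5:W, 6:W, 7:A, 8:A, 11:W, 12:A, 13:D, 15:A, 16:A edges: (4,3,fn); (4,16,arg); (7,5,fn); (7,6,arg); (8,4,arg); (8,7,fn); (12,7,fn); (12,11,arg); (15,7,arg); (15,13,fn); (16,1,fn); (16,3,arg)
final:
nodes: 1:W, 3:O, 4:A, 5:W, 6:W, 7:A, 8:A, 11:W, 12:A, 13:D, 15:A, 16:A
edges: (4,3,fn); (4,16,arg); (7,5,fn); (7,6,arg); (8,4,arg); (8,7,fn); (12,7,fn); (12,11,arg); (15,7,arg); (15,13,fn); (16,1,fn); (16,3,arg)


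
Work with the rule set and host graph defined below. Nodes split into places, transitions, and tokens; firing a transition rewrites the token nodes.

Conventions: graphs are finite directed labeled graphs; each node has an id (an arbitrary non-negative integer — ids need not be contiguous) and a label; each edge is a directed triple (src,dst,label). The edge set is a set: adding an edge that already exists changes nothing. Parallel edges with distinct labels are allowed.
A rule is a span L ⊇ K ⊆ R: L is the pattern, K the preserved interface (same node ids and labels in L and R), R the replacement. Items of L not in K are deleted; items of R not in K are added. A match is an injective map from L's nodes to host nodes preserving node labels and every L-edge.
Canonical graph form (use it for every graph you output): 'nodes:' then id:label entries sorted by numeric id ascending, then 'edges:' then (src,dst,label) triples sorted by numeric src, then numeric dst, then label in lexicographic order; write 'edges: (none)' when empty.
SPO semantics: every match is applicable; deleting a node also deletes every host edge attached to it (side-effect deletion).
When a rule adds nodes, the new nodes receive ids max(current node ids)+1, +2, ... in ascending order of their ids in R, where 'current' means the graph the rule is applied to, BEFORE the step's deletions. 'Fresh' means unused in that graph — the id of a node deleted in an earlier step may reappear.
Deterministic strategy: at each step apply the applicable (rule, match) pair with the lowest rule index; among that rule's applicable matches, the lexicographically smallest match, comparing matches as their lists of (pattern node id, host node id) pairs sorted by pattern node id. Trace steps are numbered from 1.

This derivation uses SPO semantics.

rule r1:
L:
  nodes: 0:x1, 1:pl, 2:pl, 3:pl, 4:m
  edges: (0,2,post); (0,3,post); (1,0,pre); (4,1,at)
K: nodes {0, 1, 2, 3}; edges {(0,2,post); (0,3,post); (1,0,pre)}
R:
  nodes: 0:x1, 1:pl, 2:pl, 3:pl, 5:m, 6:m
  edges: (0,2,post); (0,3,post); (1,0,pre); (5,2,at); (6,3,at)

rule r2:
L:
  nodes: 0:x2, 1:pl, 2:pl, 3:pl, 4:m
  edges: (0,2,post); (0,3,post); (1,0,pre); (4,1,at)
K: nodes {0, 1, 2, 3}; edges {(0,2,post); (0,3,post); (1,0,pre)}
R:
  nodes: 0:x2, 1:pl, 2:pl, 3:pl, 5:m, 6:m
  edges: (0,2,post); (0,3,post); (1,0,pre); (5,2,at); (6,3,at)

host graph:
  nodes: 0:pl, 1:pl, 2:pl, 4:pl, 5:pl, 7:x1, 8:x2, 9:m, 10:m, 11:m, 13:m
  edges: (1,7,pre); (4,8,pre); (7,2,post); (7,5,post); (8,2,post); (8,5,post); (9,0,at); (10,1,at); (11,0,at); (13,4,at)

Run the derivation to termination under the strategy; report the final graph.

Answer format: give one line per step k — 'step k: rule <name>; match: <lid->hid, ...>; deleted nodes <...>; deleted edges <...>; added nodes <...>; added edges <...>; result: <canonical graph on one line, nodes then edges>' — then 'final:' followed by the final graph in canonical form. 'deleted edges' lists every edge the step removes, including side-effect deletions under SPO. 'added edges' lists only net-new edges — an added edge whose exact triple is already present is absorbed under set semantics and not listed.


step 1: rule r1; match: 0->7, 1->1, 2->2, 3->5, 4->10; deleted nodes 10; deleted edges (10,1,at); added nodes 14, 15; added edges (14,2,at); (15,5,at); result: nodes: 0:pl, 1:pl, 2:pl, 4:pl, 5:pl, 7:x1, 8:x2, 9:m, 11:m, 13:m, 14:m, 15:m edges: (1,7,pre); (4,8,pre); (7,2,post); (7,5,post); (8,2,post); (8,5,post); (9,0,at); (11,0,at); (13,4,at); (14,2,at); (15,5,at)
step 2: rule r2; match: 0->8, 1->4, 2->2, 3->5, 4->13; deleted nodes 13; deleted edges (13,4,at); added nodes 16, 17; added edges (16,2,at); (17,5,at); result: nodes: 0:pl, 1:pl, 2:pl, 4:pl, 5:pl, 7:x1, 8:x2, 9:m, 11:m, 14:m, 15:m, 16:m, 17:m edges: (1,7,pre); (4,8,pre); (7,2,post); (7,5,post); (8,2,post); (8,5,post); (9,0,at); (11,0,at); (14,2,at); (15,5,at); (16,2,at); (17,5,at)
final:
nodes: 0:pl, 1:pl, 2:pl, 4:pl, 5:pl, 7:x1, 8:x2, 9:m, 11:m, 14:m, 15:m, 16:m, 17:m
edges: (1,7,pre); (4,8,pre); (7,2,post); (7,5,post); (8,2,post); (8,5,post); (9,0,at); (11,0,at); (14,2,at); (15,5,at); (16,2,at); (17,5,at)
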